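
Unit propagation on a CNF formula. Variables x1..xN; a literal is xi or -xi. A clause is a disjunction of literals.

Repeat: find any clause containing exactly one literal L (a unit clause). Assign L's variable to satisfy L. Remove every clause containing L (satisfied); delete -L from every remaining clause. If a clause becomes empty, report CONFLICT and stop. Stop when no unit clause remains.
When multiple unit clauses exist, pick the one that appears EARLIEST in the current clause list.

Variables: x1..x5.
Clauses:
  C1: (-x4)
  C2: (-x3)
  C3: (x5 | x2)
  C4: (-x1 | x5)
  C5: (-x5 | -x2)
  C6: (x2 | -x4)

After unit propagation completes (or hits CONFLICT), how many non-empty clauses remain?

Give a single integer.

unit clause [-4] forces x4=F; simplify:
  satisfied 2 clause(s); 4 remain; assigned so far: [4]
unit clause [-3] forces x3=F; simplify:
  satisfied 1 clause(s); 3 remain; assigned so far: [3, 4]

Answer: 3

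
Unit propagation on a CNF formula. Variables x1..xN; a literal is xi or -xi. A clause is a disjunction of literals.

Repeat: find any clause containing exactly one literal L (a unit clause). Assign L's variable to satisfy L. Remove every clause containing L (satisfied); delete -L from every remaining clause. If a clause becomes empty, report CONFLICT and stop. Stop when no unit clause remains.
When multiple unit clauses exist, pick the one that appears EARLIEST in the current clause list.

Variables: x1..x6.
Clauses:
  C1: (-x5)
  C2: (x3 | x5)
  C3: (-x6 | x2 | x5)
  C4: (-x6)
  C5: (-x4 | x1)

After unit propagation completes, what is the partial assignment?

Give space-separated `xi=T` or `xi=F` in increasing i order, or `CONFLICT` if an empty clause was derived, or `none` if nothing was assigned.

Answer: x3=T x5=F x6=F

Derivation:
unit clause [-5] forces x5=F; simplify:
  drop 5 from [3, 5] -> [3]
  drop 5 from [-6, 2, 5] -> [-6, 2]
  satisfied 1 clause(s); 4 remain; assigned so far: [5]
unit clause [3] forces x3=T; simplify:
  satisfied 1 clause(s); 3 remain; assigned so far: [3, 5]
unit clause [-6] forces x6=F; simplify:
  satisfied 2 clause(s); 1 remain; assigned so far: [3, 5, 6]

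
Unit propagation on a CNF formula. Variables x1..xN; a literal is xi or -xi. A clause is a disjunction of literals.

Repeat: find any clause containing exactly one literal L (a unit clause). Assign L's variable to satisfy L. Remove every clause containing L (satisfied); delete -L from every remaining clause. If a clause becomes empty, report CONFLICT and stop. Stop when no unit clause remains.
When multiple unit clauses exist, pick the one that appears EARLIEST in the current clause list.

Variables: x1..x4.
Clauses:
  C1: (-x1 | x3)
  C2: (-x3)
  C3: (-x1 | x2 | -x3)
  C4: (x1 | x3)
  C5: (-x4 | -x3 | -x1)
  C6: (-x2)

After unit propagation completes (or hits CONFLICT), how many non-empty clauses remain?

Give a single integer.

Answer: 1

Derivation:
unit clause [-3] forces x3=F; simplify:
  drop 3 from [-1, 3] -> [-1]
  drop 3 from [1, 3] -> [1]
  satisfied 3 clause(s); 3 remain; assigned so far: [3]
unit clause [-1] forces x1=F; simplify:
  drop 1 from [1] -> [] (empty!)
  satisfied 1 clause(s); 2 remain; assigned so far: [1, 3]
CONFLICT (empty clause)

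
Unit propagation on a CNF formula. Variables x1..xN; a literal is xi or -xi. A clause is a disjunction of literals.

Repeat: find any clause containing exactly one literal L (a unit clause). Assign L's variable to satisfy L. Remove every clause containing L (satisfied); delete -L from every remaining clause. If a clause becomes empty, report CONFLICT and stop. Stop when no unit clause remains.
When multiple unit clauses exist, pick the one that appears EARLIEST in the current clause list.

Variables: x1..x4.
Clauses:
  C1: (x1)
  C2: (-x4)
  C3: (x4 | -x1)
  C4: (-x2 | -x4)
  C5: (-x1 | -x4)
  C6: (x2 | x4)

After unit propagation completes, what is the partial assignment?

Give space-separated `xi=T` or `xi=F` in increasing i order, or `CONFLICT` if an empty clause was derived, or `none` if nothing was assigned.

unit clause [1] forces x1=T; simplify:
  drop -1 from [4, -1] -> [4]
  drop -1 from [-1, -4] -> [-4]
  satisfied 1 clause(s); 5 remain; assigned so far: [1]
unit clause [-4] forces x4=F; simplify:
  drop 4 from [4] -> [] (empty!)
  drop 4 from [2, 4] -> [2]
  satisfied 3 clause(s); 2 remain; assigned so far: [1, 4]
CONFLICT (empty clause)

Answer: CONFLICT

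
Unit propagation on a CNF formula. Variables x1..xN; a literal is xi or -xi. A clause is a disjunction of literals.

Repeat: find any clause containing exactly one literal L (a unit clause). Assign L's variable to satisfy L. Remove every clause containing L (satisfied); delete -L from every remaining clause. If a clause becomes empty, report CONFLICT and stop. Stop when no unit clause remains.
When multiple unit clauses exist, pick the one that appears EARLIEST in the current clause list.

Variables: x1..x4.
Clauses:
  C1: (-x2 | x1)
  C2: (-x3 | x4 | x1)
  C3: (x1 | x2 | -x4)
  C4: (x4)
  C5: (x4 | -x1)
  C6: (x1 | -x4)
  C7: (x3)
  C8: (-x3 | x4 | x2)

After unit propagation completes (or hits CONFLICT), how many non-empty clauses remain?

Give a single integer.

Answer: 0

Derivation:
unit clause [4] forces x4=T; simplify:
  drop -4 from [1, 2, -4] -> [1, 2]
  drop -4 from [1, -4] -> [1]
  satisfied 4 clause(s); 4 remain; assigned so far: [4]
unit clause [1] forces x1=T; simplify:
  satisfied 3 clause(s); 1 remain; assigned so far: [1, 4]
unit clause [3] forces x3=T; simplify:
  satisfied 1 clause(s); 0 remain; assigned so far: [1, 3, 4]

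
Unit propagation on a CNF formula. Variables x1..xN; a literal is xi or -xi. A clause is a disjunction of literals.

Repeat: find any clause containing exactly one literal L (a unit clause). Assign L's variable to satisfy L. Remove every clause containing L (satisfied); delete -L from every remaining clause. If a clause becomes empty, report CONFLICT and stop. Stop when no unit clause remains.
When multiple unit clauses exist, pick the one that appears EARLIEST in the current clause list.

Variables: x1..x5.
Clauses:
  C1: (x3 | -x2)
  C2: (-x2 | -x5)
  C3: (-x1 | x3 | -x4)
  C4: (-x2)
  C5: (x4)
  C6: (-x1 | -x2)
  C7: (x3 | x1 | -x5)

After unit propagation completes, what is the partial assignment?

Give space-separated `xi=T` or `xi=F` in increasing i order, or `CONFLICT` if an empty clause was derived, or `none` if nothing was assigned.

Answer: x2=F x4=T

Derivation:
unit clause [-2] forces x2=F; simplify:
  satisfied 4 clause(s); 3 remain; assigned so far: [2]
unit clause [4] forces x4=T; simplify:
  drop -4 from [-1, 3, -4] -> [-1, 3]
  satisfied 1 clause(s); 2 remain; assigned so far: [2, 4]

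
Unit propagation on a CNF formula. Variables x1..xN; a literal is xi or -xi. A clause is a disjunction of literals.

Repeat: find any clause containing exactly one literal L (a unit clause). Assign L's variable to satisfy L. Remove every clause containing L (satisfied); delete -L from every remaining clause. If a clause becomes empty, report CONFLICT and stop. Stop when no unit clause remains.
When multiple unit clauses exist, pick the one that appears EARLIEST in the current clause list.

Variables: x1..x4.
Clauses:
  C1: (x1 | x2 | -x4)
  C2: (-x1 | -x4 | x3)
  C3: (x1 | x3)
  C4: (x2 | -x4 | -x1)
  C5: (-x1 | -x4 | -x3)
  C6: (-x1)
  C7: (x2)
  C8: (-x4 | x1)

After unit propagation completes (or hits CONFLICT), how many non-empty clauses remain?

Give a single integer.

Answer: 0

Derivation:
unit clause [-1] forces x1=F; simplify:
  drop 1 from [1, 2, -4] -> [2, -4]
  drop 1 from [1, 3] -> [3]
  drop 1 from [-4, 1] -> [-4]
  satisfied 4 clause(s); 4 remain; assigned so far: [1]
unit clause [3] forces x3=T; simplify:
  satisfied 1 clause(s); 3 remain; assigned so far: [1, 3]
unit clause [2] forces x2=T; simplify:
  satisfied 2 clause(s); 1 remain; assigned so far: [1, 2, 3]
unit clause [-4] forces x4=F; simplify:
  satisfied 1 clause(s); 0 remain; assigned so far: [1, 2, 3, 4]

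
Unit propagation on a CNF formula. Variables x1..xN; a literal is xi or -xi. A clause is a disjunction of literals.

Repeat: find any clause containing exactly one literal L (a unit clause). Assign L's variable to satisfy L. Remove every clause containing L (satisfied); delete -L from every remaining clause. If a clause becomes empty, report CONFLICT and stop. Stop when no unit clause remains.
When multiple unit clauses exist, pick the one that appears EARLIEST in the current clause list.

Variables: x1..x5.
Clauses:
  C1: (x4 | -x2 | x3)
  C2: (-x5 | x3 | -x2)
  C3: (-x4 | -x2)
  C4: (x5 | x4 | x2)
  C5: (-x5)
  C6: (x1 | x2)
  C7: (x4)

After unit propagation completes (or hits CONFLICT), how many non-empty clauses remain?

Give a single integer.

Answer: 0

Derivation:
unit clause [-5] forces x5=F; simplify:
  drop 5 from [5, 4, 2] -> [4, 2]
  satisfied 2 clause(s); 5 remain; assigned so far: [5]
unit clause [4] forces x4=T; simplify:
  drop -4 from [-4, -2] -> [-2]
  satisfied 3 clause(s); 2 remain; assigned so far: [4, 5]
unit clause [-2] forces x2=F; simplify:
  drop 2 from [1, 2] -> [1]
  satisfied 1 clause(s); 1 remain; assigned so far: [2, 4, 5]
unit clause [1] forces x1=T; simplify:
  satisfied 1 clause(s); 0 remain; assigned so far: [1, 2, 4, 5]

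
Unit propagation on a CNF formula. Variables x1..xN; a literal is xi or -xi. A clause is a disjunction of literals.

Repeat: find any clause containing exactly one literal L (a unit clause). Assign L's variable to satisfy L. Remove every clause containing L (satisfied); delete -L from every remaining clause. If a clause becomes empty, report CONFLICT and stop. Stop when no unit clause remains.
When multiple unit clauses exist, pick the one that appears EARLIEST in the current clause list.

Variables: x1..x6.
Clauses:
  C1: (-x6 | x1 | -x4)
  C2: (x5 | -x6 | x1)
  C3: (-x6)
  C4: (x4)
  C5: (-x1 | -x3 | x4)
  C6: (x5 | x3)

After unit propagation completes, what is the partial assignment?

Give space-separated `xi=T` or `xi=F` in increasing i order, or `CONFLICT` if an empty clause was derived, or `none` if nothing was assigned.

unit clause [-6] forces x6=F; simplify:
  satisfied 3 clause(s); 3 remain; assigned so far: [6]
unit clause [4] forces x4=T; simplify:
  satisfied 2 clause(s); 1 remain; assigned so far: [4, 6]

Answer: x4=T x6=F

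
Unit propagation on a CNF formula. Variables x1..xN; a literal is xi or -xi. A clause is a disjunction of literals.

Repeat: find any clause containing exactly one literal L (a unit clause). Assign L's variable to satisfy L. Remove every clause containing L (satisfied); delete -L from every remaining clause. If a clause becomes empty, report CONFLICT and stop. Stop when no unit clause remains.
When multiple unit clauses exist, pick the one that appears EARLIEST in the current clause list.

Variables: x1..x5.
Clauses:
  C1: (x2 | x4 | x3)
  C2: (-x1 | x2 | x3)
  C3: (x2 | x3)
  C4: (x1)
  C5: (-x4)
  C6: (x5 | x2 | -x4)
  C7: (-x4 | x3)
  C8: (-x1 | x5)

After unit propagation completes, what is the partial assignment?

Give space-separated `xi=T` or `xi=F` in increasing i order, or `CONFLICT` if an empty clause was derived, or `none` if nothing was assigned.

unit clause [1] forces x1=T; simplify:
  drop -1 from [-1, 2, 3] -> [2, 3]
  drop -1 from [-1, 5] -> [5]
  satisfied 1 clause(s); 7 remain; assigned so far: [1]
unit clause [-4] forces x4=F; simplify:
  drop 4 from [2, 4, 3] -> [2, 3]
  satisfied 3 clause(s); 4 remain; assigned so far: [1, 4]
unit clause [5] forces x5=T; simplify:
  satisfied 1 clause(s); 3 remain; assigned so far: [1, 4, 5]

Answer: x1=T x4=F x5=T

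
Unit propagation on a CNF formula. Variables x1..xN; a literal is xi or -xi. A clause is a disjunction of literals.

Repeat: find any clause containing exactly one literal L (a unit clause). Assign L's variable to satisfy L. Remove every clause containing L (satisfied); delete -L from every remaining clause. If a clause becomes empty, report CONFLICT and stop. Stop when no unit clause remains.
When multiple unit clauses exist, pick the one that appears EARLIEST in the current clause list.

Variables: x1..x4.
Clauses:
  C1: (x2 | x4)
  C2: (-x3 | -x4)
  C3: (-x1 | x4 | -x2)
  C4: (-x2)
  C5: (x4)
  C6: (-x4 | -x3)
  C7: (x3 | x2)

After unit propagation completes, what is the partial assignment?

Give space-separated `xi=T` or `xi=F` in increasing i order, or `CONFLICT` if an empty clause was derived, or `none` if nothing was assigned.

Answer: CONFLICT

Derivation:
unit clause [-2] forces x2=F; simplify:
  drop 2 from [2, 4] -> [4]
  drop 2 from [3, 2] -> [3]
  satisfied 2 clause(s); 5 remain; assigned so far: [2]
unit clause [4] forces x4=T; simplify:
  drop -4 from [-3, -4] -> [-3]
  drop -4 from [-4, -3] -> [-3]
  satisfied 2 clause(s); 3 remain; assigned so far: [2, 4]
unit clause [-3] forces x3=F; simplify:
  drop 3 from [3] -> [] (empty!)
  satisfied 2 clause(s); 1 remain; assigned so far: [2, 3, 4]
CONFLICT (empty clause)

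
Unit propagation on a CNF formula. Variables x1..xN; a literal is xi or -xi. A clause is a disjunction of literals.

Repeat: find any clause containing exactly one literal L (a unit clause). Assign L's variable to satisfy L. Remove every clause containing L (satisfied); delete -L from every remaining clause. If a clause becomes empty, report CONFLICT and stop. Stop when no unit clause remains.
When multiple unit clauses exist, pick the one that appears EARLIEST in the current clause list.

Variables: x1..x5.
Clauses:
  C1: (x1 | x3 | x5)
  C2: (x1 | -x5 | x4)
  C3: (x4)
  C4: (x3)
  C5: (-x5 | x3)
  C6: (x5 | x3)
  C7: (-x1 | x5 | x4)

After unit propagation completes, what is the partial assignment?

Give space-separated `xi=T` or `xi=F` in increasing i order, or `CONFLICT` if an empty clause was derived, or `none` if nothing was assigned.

Answer: x3=T x4=T

Derivation:
unit clause [4] forces x4=T; simplify:
  satisfied 3 clause(s); 4 remain; assigned so far: [4]
unit clause [3] forces x3=T; simplify:
  satisfied 4 clause(s); 0 remain; assigned so far: [3, 4]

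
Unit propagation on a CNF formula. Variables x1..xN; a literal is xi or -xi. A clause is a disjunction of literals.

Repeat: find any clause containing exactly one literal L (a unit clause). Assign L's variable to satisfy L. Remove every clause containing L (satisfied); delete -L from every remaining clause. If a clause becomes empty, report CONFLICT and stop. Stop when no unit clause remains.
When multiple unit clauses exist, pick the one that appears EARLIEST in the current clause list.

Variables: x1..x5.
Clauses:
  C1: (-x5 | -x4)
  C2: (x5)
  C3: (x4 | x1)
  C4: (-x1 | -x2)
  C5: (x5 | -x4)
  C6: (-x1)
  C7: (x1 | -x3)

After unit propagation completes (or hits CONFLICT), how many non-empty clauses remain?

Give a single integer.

unit clause [5] forces x5=T; simplify:
  drop -5 from [-5, -4] -> [-4]
  satisfied 2 clause(s); 5 remain; assigned so far: [5]
unit clause [-4] forces x4=F; simplify:
  drop 4 from [4, 1] -> [1]
  satisfied 1 clause(s); 4 remain; assigned so far: [4, 5]
unit clause [1] forces x1=T; simplify:
  drop -1 from [-1, -2] -> [-2]
  drop -1 from [-1] -> [] (empty!)
  satisfied 2 clause(s); 2 remain; assigned so far: [1, 4, 5]
CONFLICT (empty clause)

Answer: 1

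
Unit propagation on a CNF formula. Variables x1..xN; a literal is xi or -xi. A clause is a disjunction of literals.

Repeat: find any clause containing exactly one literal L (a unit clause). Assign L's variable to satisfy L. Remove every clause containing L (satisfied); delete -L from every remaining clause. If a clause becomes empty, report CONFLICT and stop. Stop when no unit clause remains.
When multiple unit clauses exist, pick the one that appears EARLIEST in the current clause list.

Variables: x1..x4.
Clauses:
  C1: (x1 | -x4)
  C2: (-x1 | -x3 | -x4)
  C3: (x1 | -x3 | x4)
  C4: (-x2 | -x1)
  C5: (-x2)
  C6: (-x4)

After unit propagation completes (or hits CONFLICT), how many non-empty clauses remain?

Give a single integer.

Answer: 1

Derivation:
unit clause [-2] forces x2=F; simplify:
  satisfied 2 clause(s); 4 remain; assigned so far: [2]
unit clause [-4] forces x4=F; simplify:
  drop 4 from [1, -3, 4] -> [1, -3]
  satisfied 3 clause(s); 1 remain; assigned so far: [2, 4]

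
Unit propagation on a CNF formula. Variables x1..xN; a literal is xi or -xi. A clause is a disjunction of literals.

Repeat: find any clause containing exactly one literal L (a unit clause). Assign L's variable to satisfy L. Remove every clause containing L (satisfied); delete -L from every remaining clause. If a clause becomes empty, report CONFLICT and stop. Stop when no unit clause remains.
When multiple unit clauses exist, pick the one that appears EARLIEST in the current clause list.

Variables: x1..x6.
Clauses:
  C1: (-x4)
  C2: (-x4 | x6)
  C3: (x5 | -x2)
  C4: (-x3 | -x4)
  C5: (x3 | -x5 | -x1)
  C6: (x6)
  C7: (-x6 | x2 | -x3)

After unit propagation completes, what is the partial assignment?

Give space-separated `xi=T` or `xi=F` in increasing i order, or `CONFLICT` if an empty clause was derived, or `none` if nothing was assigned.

unit clause [-4] forces x4=F; simplify:
  satisfied 3 clause(s); 4 remain; assigned so far: [4]
unit clause [6] forces x6=T; simplify:
  drop -6 from [-6, 2, -3] -> [2, -3]
  satisfied 1 clause(s); 3 remain; assigned so far: [4, 6]

Answer: x4=F x6=T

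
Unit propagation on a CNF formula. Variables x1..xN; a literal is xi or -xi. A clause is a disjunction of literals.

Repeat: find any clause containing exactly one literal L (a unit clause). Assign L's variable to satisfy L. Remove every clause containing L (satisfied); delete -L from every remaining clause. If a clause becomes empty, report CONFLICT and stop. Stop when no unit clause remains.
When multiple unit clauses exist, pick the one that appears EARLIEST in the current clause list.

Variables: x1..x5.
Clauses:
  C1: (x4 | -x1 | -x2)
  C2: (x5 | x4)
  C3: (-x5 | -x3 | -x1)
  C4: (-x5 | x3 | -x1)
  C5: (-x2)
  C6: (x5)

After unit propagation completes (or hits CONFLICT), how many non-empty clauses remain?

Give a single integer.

Answer: 2

Derivation:
unit clause [-2] forces x2=F; simplify:
  satisfied 2 clause(s); 4 remain; assigned so far: [2]
unit clause [5] forces x5=T; simplify:
  drop -5 from [-5, -3, -1] -> [-3, -1]
  drop -5 from [-5, 3, -1] -> [3, -1]
  satisfied 2 clause(s); 2 remain; assigned so far: [2, 5]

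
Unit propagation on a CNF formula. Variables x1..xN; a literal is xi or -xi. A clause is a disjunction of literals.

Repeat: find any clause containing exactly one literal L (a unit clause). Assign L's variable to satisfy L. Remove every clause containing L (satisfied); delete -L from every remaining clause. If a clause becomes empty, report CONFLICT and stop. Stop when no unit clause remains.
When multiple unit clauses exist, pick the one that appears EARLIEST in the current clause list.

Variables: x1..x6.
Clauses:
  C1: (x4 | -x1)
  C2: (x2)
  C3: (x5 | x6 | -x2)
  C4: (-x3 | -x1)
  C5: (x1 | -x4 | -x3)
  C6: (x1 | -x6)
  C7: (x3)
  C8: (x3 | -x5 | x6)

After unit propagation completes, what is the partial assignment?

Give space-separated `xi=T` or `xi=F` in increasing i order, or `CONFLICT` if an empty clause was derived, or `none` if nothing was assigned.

unit clause [2] forces x2=T; simplify:
  drop -2 from [5, 6, -2] -> [5, 6]
  satisfied 1 clause(s); 7 remain; assigned so far: [2]
unit clause [3] forces x3=T; simplify:
  drop -3 from [-3, -1] -> [-1]
  drop -3 from [1, -4, -3] -> [1, -4]
  satisfied 2 clause(s); 5 remain; assigned so far: [2, 3]
unit clause [-1] forces x1=F; simplify:
  drop 1 from [1, -4] -> [-4]
  drop 1 from [1, -6] -> [-6]
  satisfied 2 clause(s); 3 remain; assigned so far: [1, 2, 3]
unit clause [-4] forces x4=F; simplify:
  satisfied 1 clause(s); 2 remain; assigned so far: [1, 2, 3, 4]
unit clause [-6] forces x6=F; simplify:
  drop 6 from [5, 6] -> [5]
  satisfied 1 clause(s); 1 remain; assigned so far: [1, 2, 3, 4, 6]
unit clause [5] forces x5=T; simplify:
  satisfied 1 clause(s); 0 remain; assigned so far: [1, 2, 3, 4, 5, 6]

Answer: x1=F x2=T x3=T x4=F x5=T x6=F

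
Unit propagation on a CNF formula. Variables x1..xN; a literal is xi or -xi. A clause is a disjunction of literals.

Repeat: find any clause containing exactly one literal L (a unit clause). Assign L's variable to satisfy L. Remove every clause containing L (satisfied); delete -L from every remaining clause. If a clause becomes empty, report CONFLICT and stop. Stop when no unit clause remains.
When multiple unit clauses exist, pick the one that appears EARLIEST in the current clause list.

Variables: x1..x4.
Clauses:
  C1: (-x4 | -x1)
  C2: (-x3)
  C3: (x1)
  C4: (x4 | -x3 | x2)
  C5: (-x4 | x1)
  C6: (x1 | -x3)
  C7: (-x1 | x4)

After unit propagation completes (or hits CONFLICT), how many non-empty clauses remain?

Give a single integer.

Answer: 0

Derivation:
unit clause [-3] forces x3=F; simplify:
  satisfied 3 clause(s); 4 remain; assigned so far: [3]
unit clause [1] forces x1=T; simplify:
  drop -1 from [-4, -1] -> [-4]
  drop -1 from [-1, 4] -> [4]
  satisfied 2 clause(s); 2 remain; assigned so far: [1, 3]
unit clause [-4] forces x4=F; simplify:
  drop 4 from [4] -> [] (empty!)
  satisfied 1 clause(s); 1 remain; assigned so far: [1, 3, 4]
CONFLICT (empty clause)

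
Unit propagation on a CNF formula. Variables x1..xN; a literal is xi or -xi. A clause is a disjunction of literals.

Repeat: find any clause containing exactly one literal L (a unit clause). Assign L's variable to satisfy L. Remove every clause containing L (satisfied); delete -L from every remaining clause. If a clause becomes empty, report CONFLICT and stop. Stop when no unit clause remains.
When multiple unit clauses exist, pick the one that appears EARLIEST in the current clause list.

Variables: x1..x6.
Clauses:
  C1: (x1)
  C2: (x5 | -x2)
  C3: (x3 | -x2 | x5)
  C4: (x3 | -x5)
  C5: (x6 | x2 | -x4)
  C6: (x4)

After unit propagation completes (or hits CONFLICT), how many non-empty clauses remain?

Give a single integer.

unit clause [1] forces x1=T; simplify:
  satisfied 1 clause(s); 5 remain; assigned so far: [1]
unit clause [4] forces x4=T; simplify:
  drop -4 from [6, 2, -4] -> [6, 2]
  satisfied 1 clause(s); 4 remain; assigned so far: [1, 4]

Answer: 4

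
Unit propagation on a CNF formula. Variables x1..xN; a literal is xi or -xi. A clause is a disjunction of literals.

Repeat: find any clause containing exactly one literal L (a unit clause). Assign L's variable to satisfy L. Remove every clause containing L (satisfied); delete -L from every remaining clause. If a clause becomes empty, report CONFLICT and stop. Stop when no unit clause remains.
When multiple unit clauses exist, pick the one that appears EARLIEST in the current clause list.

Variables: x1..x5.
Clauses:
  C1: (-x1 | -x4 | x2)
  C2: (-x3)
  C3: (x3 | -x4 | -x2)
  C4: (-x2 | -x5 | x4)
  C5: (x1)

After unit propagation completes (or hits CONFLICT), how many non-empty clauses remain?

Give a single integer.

Answer: 3

Derivation:
unit clause [-3] forces x3=F; simplify:
  drop 3 from [3, -4, -2] -> [-4, -2]
  satisfied 1 clause(s); 4 remain; assigned so far: [3]
unit clause [1] forces x1=T; simplify:
  drop -1 from [-1, -4, 2] -> [-4, 2]
  satisfied 1 clause(s); 3 remain; assigned so far: [1, 3]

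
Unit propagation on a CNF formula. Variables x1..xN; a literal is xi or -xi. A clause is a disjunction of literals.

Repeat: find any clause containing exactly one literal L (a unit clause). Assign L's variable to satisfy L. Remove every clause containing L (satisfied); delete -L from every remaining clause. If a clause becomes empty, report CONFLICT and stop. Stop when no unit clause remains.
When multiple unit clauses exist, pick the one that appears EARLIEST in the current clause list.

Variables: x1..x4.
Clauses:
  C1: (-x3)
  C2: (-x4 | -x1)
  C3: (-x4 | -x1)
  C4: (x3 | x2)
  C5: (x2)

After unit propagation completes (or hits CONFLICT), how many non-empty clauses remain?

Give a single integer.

Answer: 2

Derivation:
unit clause [-3] forces x3=F; simplify:
  drop 3 from [3, 2] -> [2]
  satisfied 1 clause(s); 4 remain; assigned so far: [3]
unit clause [2] forces x2=T; simplify:
  satisfied 2 clause(s); 2 remain; assigned so far: [2, 3]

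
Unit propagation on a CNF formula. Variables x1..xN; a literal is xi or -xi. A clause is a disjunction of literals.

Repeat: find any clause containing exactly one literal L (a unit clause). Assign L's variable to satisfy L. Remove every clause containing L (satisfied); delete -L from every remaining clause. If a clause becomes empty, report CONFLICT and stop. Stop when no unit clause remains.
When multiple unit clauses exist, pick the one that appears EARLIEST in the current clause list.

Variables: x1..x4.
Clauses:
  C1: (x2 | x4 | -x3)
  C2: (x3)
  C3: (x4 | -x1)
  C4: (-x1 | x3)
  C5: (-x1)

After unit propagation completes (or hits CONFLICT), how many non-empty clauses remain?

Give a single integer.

Answer: 1

Derivation:
unit clause [3] forces x3=T; simplify:
  drop -3 from [2, 4, -3] -> [2, 4]
  satisfied 2 clause(s); 3 remain; assigned so far: [3]
unit clause [-1] forces x1=F; simplify:
  satisfied 2 clause(s); 1 remain; assigned so far: [1, 3]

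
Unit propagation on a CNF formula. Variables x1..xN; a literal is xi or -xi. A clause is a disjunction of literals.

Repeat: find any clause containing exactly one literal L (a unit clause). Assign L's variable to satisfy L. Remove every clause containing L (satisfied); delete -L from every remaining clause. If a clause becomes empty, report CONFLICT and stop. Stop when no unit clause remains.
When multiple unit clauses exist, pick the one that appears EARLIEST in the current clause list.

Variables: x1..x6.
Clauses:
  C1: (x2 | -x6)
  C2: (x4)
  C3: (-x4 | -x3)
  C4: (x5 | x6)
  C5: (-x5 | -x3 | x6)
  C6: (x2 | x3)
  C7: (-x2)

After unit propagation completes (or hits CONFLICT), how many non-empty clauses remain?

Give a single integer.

Answer: 1

Derivation:
unit clause [4] forces x4=T; simplify:
  drop -4 from [-4, -3] -> [-3]
  satisfied 1 clause(s); 6 remain; assigned so far: [4]
unit clause [-3] forces x3=F; simplify:
  drop 3 from [2, 3] -> [2]
  satisfied 2 clause(s); 4 remain; assigned so far: [3, 4]
unit clause [2] forces x2=T; simplify:
  drop -2 from [-2] -> [] (empty!)
  satisfied 2 clause(s); 2 remain; assigned so far: [2, 3, 4]
CONFLICT (empty clause)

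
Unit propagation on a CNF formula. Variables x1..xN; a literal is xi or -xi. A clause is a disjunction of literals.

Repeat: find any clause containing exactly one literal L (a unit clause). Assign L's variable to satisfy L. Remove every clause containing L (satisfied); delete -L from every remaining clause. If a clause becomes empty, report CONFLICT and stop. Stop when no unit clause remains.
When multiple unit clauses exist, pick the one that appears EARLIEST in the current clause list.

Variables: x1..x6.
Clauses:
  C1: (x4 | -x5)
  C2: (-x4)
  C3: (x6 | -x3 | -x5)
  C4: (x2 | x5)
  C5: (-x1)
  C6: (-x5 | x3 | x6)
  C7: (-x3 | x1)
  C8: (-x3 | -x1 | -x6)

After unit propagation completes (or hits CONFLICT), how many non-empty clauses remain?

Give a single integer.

Answer: 0

Derivation:
unit clause [-4] forces x4=F; simplify:
  drop 4 from [4, -5] -> [-5]
  satisfied 1 clause(s); 7 remain; assigned so far: [4]
unit clause [-5] forces x5=F; simplify:
  drop 5 from [2, 5] -> [2]
  satisfied 3 clause(s); 4 remain; assigned so far: [4, 5]
unit clause [2] forces x2=T; simplify:
  satisfied 1 clause(s); 3 remain; assigned so far: [2, 4, 5]
unit clause [-1] forces x1=F; simplify:
  drop 1 from [-3, 1] -> [-3]
  satisfied 2 clause(s); 1 remain; assigned so far: [1, 2, 4, 5]
unit clause [-3] forces x3=F; simplify:
  satisfied 1 clause(s); 0 remain; assigned so far: [1, 2, 3, 4, 5]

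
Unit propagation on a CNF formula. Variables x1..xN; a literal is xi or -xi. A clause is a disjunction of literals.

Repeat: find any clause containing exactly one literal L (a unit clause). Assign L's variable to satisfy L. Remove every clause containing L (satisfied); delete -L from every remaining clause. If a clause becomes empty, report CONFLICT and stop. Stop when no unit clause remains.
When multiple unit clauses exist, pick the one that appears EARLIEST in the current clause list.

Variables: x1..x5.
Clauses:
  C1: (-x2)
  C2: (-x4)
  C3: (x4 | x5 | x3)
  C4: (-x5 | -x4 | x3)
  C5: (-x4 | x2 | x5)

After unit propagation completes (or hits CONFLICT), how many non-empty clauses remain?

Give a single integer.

Answer: 1

Derivation:
unit clause [-2] forces x2=F; simplify:
  drop 2 from [-4, 2, 5] -> [-4, 5]
  satisfied 1 clause(s); 4 remain; assigned so far: [2]
unit clause [-4] forces x4=F; simplify:
  drop 4 from [4, 5, 3] -> [5, 3]
  satisfied 3 clause(s); 1 remain; assigned so far: [2, 4]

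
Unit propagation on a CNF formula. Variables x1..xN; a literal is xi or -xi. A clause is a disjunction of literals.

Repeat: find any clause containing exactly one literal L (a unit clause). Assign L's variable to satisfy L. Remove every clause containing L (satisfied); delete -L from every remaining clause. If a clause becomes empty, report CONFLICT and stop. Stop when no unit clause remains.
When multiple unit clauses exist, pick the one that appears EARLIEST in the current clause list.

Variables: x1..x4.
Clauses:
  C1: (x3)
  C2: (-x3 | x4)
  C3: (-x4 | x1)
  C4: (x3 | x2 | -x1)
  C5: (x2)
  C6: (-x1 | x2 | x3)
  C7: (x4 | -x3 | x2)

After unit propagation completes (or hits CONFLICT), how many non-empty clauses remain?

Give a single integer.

unit clause [3] forces x3=T; simplify:
  drop -3 from [-3, 4] -> [4]
  drop -3 from [4, -3, 2] -> [4, 2]
  satisfied 3 clause(s); 4 remain; assigned so far: [3]
unit clause [4] forces x4=T; simplify:
  drop -4 from [-4, 1] -> [1]
  satisfied 2 clause(s); 2 remain; assigned so far: [3, 4]
unit clause [1] forces x1=T; simplify:
  satisfied 1 clause(s); 1 remain; assigned so far: [1, 3, 4]
unit clause [2] forces x2=T; simplify:
  satisfied 1 clause(s); 0 remain; assigned so far: [1, 2, 3, 4]

Answer: 0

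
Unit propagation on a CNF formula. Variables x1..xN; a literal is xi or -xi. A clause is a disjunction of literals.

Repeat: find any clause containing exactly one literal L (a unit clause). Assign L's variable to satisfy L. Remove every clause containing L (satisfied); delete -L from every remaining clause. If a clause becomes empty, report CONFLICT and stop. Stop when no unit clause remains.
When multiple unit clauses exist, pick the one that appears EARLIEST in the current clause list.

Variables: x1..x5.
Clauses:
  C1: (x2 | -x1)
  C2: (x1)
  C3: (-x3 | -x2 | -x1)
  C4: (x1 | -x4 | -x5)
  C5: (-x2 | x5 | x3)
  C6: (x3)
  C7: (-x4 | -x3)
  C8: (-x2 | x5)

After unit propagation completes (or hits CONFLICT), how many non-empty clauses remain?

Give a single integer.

unit clause [1] forces x1=T; simplify:
  drop -1 from [2, -1] -> [2]
  drop -1 from [-3, -2, -1] -> [-3, -2]
  satisfied 2 clause(s); 6 remain; assigned so far: [1]
unit clause [2] forces x2=T; simplify:
  drop -2 from [-3, -2] -> [-3]
  drop -2 from [-2, 5, 3] -> [5, 3]
  drop -2 from [-2, 5] -> [5]
  satisfied 1 clause(s); 5 remain; assigned so far: [1, 2]
unit clause [-3] forces x3=F; simplify:
  drop 3 from [5, 3] -> [5]
  drop 3 from [3] -> [] (empty!)
  satisfied 2 clause(s); 3 remain; assigned so far: [1, 2, 3]
CONFLICT (empty clause)

Answer: 2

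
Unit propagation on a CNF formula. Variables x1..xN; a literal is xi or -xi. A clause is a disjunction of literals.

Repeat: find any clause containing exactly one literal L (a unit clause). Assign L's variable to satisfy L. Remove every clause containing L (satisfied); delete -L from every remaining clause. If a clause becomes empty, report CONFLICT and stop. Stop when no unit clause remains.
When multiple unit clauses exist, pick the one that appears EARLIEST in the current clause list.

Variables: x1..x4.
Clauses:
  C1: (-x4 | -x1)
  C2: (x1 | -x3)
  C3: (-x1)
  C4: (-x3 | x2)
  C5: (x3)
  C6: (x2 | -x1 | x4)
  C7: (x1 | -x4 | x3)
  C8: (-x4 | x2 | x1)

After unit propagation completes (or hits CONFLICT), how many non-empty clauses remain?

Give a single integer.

Answer: 2

Derivation:
unit clause [-1] forces x1=F; simplify:
  drop 1 from [1, -3] -> [-3]
  drop 1 from [1, -4, 3] -> [-4, 3]
  drop 1 from [-4, 2, 1] -> [-4, 2]
  satisfied 3 clause(s); 5 remain; assigned so far: [1]
unit clause [-3] forces x3=F; simplify:
  drop 3 from [3] -> [] (empty!)
  drop 3 from [-4, 3] -> [-4]
  satisfied 2 clause(s); 3 remain; assigned so far: [1, 3]
CONFLICT (empty clause)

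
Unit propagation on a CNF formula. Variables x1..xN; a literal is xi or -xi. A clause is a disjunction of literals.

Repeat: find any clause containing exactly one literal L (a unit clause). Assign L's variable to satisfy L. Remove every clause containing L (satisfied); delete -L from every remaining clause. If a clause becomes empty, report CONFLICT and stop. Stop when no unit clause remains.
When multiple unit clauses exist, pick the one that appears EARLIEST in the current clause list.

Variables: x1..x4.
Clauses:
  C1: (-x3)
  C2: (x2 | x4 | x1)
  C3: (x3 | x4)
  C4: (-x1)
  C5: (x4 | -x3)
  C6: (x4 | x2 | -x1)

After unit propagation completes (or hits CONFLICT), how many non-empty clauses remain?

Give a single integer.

unit clause [-3] forces x3=F; simplify:
  drop 3 from [3, 4] -> [4]
  satisfied 2 clause(s); 4 remain; assigned so far: [3]
unit clause [4] forces x4=T; simplify:
  satisfied 3 clause(s); 1 remain; assigned so far: [3, 4]
unit clause [-1] forces x1=F; simplify:
  satisfied 1 clause(s); 0 remain; assigned so far: [1, 3, 4]

Answer: 0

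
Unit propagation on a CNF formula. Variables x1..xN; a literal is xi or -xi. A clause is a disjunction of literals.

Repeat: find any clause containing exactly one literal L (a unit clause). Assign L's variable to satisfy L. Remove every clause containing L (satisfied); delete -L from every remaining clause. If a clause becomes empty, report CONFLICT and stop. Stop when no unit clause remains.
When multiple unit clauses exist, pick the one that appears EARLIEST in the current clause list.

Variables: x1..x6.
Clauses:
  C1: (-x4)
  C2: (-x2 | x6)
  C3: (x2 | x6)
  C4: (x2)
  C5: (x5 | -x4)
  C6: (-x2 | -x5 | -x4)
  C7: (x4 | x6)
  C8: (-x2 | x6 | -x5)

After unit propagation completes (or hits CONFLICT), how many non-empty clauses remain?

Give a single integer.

Answer: 0

Derivation:
unit clause [-4] forces x4=F; simplify:
  drop 4 from [4, 6] -> [6]
  satisfied 3 clause(s); 5 remain; assigned so far: [4]
unit clause [2] forces x2=T; simplify:
  drop -2 from [-2, 6] -> [6]
  drop -2 from [-2, 6, -5] -> [6, -5]
  satisfied 2 clause(s); 3 remain; assigned so far: [2, 4]
unit clause [6] forces x6=T; simplify:
  satisfied 3 clause(s); 0 remain; assigned so far: [2, 4, 6]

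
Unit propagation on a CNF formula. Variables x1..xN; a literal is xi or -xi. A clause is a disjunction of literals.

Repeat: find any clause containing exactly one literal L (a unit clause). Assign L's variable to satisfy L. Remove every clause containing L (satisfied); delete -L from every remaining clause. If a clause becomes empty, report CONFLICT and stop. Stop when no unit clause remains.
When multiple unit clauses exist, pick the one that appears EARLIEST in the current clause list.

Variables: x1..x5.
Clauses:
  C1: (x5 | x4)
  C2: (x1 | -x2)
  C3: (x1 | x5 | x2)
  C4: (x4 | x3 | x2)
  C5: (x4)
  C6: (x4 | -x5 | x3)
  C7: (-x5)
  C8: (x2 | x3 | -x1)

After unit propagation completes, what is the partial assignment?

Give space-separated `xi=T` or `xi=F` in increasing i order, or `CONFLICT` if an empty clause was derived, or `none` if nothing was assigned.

unit clause [4] forces x4=T; simplify:
  satisfied 4 clause(s); 4 remain; assigned so far: [4]
unit clause [-5] forces x5=F; simplify:
  drop 5 from [1, 5, 2] -> [1, 2]
  satisfied 1 clause(s); 3 remain; assigned so far: [4, 5]

Answer: x4=T x5=F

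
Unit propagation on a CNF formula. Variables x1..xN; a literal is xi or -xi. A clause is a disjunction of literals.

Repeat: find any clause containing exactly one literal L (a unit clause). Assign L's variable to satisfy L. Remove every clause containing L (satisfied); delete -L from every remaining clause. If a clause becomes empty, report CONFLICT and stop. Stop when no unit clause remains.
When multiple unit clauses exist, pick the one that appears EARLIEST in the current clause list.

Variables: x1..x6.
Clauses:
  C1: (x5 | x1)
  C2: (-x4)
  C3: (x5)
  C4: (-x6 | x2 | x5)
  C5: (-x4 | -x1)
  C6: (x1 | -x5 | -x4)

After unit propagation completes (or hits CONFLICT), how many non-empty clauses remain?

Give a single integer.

Answer: 0

Derivation:
unit clause [-4] forces x4=F; simplify:
  satisfied 3 clause(s); 3 remain; assigned so far: [4]
unit clause [5] forces x5=T; simplify:
  satisfied 3 clause(s); 0 remain; assigned so far: [4, 5]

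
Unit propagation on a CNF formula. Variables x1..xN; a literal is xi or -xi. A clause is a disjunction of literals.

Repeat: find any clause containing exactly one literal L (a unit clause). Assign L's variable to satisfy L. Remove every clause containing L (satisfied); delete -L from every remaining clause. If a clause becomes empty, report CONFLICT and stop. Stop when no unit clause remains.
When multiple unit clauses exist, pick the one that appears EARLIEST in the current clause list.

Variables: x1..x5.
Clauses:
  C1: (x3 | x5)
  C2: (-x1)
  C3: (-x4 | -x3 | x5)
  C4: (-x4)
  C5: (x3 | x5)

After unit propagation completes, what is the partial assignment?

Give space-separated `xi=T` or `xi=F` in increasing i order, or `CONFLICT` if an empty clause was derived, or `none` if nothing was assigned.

Answer: x1=F x4=F

Derivation:
unit clause [-1] forces x1=F; simplify:
  satisfied 1 clause(s); 4 remain; assigned so far: [1]
unit clause [-4] forces x4=F; simplify:
  satisfied 2 clause(s); 2 remain; assigned so far: [1, 4]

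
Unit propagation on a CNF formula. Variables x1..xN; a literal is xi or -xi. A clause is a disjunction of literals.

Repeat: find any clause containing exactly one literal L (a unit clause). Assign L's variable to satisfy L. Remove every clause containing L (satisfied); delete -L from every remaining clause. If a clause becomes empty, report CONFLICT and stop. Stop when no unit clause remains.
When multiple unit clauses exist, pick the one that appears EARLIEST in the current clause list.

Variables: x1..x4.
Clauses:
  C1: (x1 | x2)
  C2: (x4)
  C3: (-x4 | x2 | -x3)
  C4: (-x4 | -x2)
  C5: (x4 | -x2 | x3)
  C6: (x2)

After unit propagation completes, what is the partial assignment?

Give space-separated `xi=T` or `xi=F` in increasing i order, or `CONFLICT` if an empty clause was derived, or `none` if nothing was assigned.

unit clause [4] forces x4=T; simplify:
  drop -4 from [-4, 2, -3] -> [2, -3]
  drop -4 from [-4, -2] -> [-2]
  satisfied 2 clause(s); 4 remain; assigned so far: [4]
unit clause [-2] forces x2=F; simplify:
  drop 2 from [1, 2] -> [1]
  drop 2 from [2, -3] -> [-3]
  drop 2 from [2] -> [] (empty!)
  satisfied 1 clause(s); 3 remain; assigned so far: [2, 4]
CONFLICT (empty clause)

Answer: CONFLICT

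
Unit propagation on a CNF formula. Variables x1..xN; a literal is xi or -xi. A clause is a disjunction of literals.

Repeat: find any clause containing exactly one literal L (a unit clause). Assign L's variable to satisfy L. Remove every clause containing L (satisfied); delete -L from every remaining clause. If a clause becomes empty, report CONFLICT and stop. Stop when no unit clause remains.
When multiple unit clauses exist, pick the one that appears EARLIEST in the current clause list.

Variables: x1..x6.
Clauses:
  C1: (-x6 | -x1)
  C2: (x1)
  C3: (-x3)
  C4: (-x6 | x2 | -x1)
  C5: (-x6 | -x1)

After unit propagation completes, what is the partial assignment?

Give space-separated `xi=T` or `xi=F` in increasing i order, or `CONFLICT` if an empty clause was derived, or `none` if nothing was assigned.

Answer: x1=T x3=F x6=F

Derivation:
unit clause [1] forces x1=T; simplify:
  drop -1 from [-6, -1] -> [-6]
  drop -1 from [-6, 2, -1] -> [-6, 2]
  drop -1 from [-6, -1] -> [-6]
  satisfied 1 clause(s); 4 remain; assigned so far: [1]
unit clause [-6] forces x6=F; simplify:
  satisfied 3 clause(s); 1 remain; assigned so far: [1, 6]
unit clause [-3] forces x3=F; simplify:
  satisfied 1 clause(s); 0 remain; assigned so far: [1, 3, 6]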